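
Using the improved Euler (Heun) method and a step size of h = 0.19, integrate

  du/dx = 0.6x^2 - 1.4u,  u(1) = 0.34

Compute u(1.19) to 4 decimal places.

Heun: k1 = f(x_n, u_n); k2 = f(x_n + h, u_n + h·k1); u_{n+1} = u_n + (h/2)·(k1 + k2).
x=1.000000, u=0.340000:
  k1 = f(1.000000, 0.340000) = 0.124000
  k2 = f(1.190000, 0.363560) = 0.340676
  u ← 0.340000 + (0.19/2)·(0.124000 + 0.340676) = 0.384144
u(1.19) ≈ 0.3841

0.3841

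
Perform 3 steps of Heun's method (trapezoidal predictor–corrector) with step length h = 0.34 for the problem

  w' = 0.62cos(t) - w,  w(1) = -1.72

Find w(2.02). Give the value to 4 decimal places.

-0.6545

Heun: k1 = f(t_n, w_n); k2 = f(t_n + h, w_n + h·k1); w_{n+1} = w_n + (h/2)·(k1 + k2).
t=1.000000, w=-1.720000:
  k1 = f(1.000000, -1.720000) = 2.054987
  k2 = f(1.340000, -1.021304) = 1.163131
  w ← -1.720000 + (0.34/2)·(2.054987 + 1.163131) = -1.172920
t=1.340000, w=-1.172920:
  k1 = f(1.340000, -1.172920) = 1.314747
  k2 = f(1.680000, -0.725906) = 0.658334
  w ← -1.172920 + (0.34/2)·(1.314747 + 0.658334) = -0.837496
t=1.680000, w=-0.837496:
  k1 = f(1.680000, -0.837496) = 0.769924
  k2 = f(2.020000, -0.575722) = 0.306488
  w ← -0.837496 + (0.34/2)·(0.769924 + 0.306488) = -0.654506
w(2.02) ≈ -0.6545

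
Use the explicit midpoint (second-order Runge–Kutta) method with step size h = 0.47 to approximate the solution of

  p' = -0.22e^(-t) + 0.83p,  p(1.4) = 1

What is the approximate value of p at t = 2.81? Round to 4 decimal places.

3.0650

Midpoint: k1 = f(t_n, p_n); k2 = f(t_n + h/2, p_n + (h/2)·k1); p_{n+1} = p_n + h·k2.
t=1.400000, p=1.000000:
  k1 = f(1.400000, 1.000000) = 0.775749
  k2 = f(1.635000, 1.182301) = 0.938420
  p ← 1.000000 + 0.47·0.938420 = 1.441058
t=1.870000, p=1.441058:
  k1 = f(1.870000, 1.441058) = 1.162171
  k2 = f(2.105000, 1.714168) = 1.395953
  p ← 1.441058 + 0.47·1.395953 = 2.097155
t=2.340000, p=2.097155:
  k1 = f(2.340000, 2.097155) = 1.719447
  k2 = f(2.575000, 2.501225) = 2.059263
  p ← 2.097155 + 0.47·2.059263 = 3.065009
p(2.81) ≈ 3.0650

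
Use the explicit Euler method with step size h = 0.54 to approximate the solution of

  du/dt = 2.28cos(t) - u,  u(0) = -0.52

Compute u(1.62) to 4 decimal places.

1.2760

Euler: u_{n+1} = u_n + h·f(t_n, u_n).
t=0.000000, u=-0.520000: f=2.800000 → u ← -0.520000 + 0.54·2.800000 = 0.992000
t=0.540000, u=0.992000: f=0.963576 → u ← 0.992000 + 0.54·0.963576 = 1.512331
t=1.080000, u=1.512331: f=-0.437702 → u ← 1.512331 + 0.54·(-0.437702) = 1.275972
u(1.62) ≈ 1.2760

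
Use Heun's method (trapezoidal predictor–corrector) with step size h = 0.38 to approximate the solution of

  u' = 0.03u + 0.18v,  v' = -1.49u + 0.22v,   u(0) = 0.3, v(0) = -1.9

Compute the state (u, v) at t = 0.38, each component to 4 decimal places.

Heun on (u,v): k1 = f(t_n, state_n); k2 = f(t_n + h, state_n + h·k1); state_{n+1} = state_n + (h/2)·(k1 + k2).
0.000000: (0.300000, -1.900000)
  k1 = (-0.333000, -0.865000)
  predictor → (0.173460, -2.228700)
  k2 = (-0.395962, -0.748769)
  → (0.161497, -2.206616)
(u(0.38), v(0.38)) ≈ (0.1615, -2.2066)

0.1615, -2.2066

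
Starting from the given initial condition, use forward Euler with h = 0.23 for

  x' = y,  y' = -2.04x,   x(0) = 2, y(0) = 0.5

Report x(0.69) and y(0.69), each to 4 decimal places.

1.6851, -2.3758

Euler on (x,y): x_{n+1} = x_n + h·x', y_{n+1} = y_n + h·y'.
0.000000: (2.000000, 0.500000); f=(0.500000, -4.080000) → (2.115000, -0.438400)
0.230000: (2.115000, -0.438400); f=(-0.438400, -4.314600) → (2.014168, -1.430758)
0.460000: (2.014168, -1.430758); f=(-1.430758, -4.108903) → (1.685094, -2.375806)
(x(0.69), y(0.69)) ≈ (1.6851, -2.3758)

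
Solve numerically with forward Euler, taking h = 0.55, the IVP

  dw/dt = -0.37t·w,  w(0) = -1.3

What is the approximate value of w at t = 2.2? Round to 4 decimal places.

Euler: w_{n+1} = w_n + h·f(t_n, w_n).
t=0.000000, w=-1.300000: f=0.000000 → w ← -1.300000 + 0.55·0.000000 = -1.300000
t=0.550000, w=-1.300000: f=0.264550 → w ← -1.300000 + 0.55·0.264550 = -1.154497
t=1.100000, w=-1.154497: f=0.469880 → w ← -1.154497 + 0.55·0.469880 = -0.896063
t=1.650000, w=-0.896063: f=0.547047 → w ← -0.896063 + 0.55·0.547047 = -0.595188
w(2.2) ≈ -0.5952

-0.5952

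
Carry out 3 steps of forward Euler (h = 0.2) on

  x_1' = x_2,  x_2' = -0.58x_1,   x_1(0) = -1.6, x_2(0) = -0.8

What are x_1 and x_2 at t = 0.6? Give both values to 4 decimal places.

-1.9649, -0.1918

Euler on (x_1,x_2): x_1_{n+1} = x_1_n + h·x_1', x_2_{n+1} = x_2_n + h·x_2'.
0.000000: (-1.600000, -0.800000); f=(-0.800000, 0.928000) → (-1.760000, -0.614400)
0.200000: (-1.760000, -0.614400); f=(-0.614400, 1.020800) → (-1.882880, -0.410240)
0.400000: (-1.882880, -0.410240); f=(-0.410240, 1.092070) → (-1.964928, -0.191826)
(x_1(0.6), x_2(0.6)) ≈ (-1.9649, -0.1918)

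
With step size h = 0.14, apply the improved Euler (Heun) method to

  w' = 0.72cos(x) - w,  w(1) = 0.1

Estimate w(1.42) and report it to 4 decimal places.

0.1478

Heun: k1 = f(x_n, w_n); k2 = f(x_n + h, w_n + h·k1); w_{n+1} = w_n + (h/2)·(k1 + k2).
x=1.000000, w=0.100000:
  k1 = f(1.000000, 0.100000) = 0.289018
  k2 = f(1.140000, 0.140462) = 0.160206
  w ← 0.100000 + (0.14/2)·(0.289018 + 0.160206) = 0.131446
x=1.140000, w=0.131446:
  k1 = f(1.140000, 0.131446) = 0.169222
  k2 = f(1.280000, 0.155137) = 0.051298
  w ← 0.131446 + (0.14/2)·(0.169222 + 0.051298) = 0.146882
x=1.280000, w=0.146882:
  k1 = f(1.280000, 0.146882) = 0.059553
  k2 = f(1.420000, 0.155219) = -0.047057
  w ← 0.146882 + (0.14/2)·(0.059553 + (-0.047057)) = 0.147757
w(1.42) ≈ 0.1478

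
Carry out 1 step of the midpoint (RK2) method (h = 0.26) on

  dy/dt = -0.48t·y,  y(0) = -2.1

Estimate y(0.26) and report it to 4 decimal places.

-2.0659

Midpoint: k1 = f(t_n, y_n); k2 = f(t_n + h/2, y_n + (h/2)·k1); y_{n+1} = y_n + h·k2.
t=0.000000, y=-2.100000:
  k1 = f(0.000000, -2.100000) = 0.000000
  k2 = f(0.130000, -2.100000) = 0.131040
  y ← -2.100000 + 0.26·0.131040 = -2.065930
y(0.26) ≈ -2.0659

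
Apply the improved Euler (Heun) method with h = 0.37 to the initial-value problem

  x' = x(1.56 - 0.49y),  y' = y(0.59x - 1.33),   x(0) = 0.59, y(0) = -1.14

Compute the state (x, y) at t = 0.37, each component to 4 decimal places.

1.1942, -0.8377

Heun on (x,y): k1 = f(t_n, state_n); k2 = f(t_n + h, state_n + h·k1); state_{n+1} = state_n + (h/2)·(k1 + k2).
0.000000: (0.590000, -1.140000)
  k1 = (1.249974, 1.119366)
  predictor → (1.052490, -0.725835)
  k2 = (2.016213, 0.514639)
  → (1.194245, -0.837709)
(x(0.37), y(0.37)) ≈ (1.1942, -0.8377)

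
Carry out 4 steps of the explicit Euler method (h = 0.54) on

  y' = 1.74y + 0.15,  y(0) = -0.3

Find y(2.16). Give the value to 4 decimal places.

Euler: y_{n+1} = y_n + h·f(x_n, y_n).
x=0.000000, y=-0.300000: f=-0.372000 → y ← -0.300000 + 0.54·(-0.372000) = -0.500880
x=0.540000, y=-0.500880: f=-0.721531 → y ← -0.500880 + 0.54·(-0.721531) = -0.890507
x=1.080000, y=-0.890507: f=-1.399482 → y ← -0.890507 + 0.54·(-1.399482) = -1.646227
x=1.620000, y=-1.646227: f=-2.714435 → y ← -1.646227 + 0.54·(-2.714435) = -3.112022
y(2.16) ≈ -3.1120

-3.1120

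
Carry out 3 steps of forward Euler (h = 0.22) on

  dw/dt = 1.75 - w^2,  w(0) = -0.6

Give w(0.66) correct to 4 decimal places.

0.4556

Euler: w_{n+1} = w_n + h·f(t_n, w_n).
t=0.000000, w=-0.600000: f=1.390000 → w ← -0.600000 + 0.22·1.390000 = -0.294200
t=0.220000, w=-0.294200: f=1.663446 → w ← -0.294200 + 0.22·1.663446 = 0.071758
t=0.440000, w=0.071758: f=1.744851 → w ← 0.071758 + 0.22·1.744851 = 0.455625
w(0.66) ≈ 0.4556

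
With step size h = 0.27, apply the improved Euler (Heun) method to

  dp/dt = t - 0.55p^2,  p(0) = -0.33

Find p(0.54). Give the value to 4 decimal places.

Heun: k1 = f(t_n, p_n); k2 = f(t_n + h, p_n + h·k1); p_{n+1} = p_n + (h/2)·(k1 + k2).
t=0.000000, p=-0.330000:
  k1 = f(0.000000, -0.330000) = -0.059895
  k2 = f(0.270000, -0.346172) = 0.204091
  p ← -0.330000 + (0.27/2)·(-0.059895 + 0.204091) = -0.310534
t=0.270000, p=-0.310534:
  k1 = f(0.270000, -0.310534) = 0.216963
  k2 = f(0.540000, -0.251954) = 0.505086
  p ← -0.310534 + (0.27/2)·(0.216963 + 0.505086) = -0.213057
p(0.54) ≈ -0.2131

-0.2131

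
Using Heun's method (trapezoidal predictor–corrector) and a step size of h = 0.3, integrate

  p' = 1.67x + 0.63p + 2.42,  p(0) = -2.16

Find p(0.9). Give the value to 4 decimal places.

-0.0831

Heun: k1 = f(x_n, p_n); k2 = f(x_n + h, p_n + h·k1); p_{n+1} = p_n + (h/2)·(k1 + k2).
x=0.000000, p=-2.160000:
  k1 = f(0.000000, -2.160000) = 1.059200
  k2 = f(0.300000, -1.842240) = 1.760389
  p ← -2.160000 + (0.3/2)·(1.059200 + 1.760389) = -1.737062
x=0.300000, p=-1.737062:
  k1 = f(0.300000, -1.737062) = 1.826651
  k2 = f(0.600000, -1.189066) = 2.672888
  p ← -1.737062 + (0.3/2)·(1.826651 + 2.672888) = -1.062131
x=0.600000, p=-1.062131:
  k1 = f(0.600000, -1.062131) = 2.752858
  k2 = f(0.900000, -0.236273) = 3.774148
  p ← -1.062131 + (0.3/2)·(2.752858 + 3.774148) = -0.083080
p(0.9) ≈ -0.0831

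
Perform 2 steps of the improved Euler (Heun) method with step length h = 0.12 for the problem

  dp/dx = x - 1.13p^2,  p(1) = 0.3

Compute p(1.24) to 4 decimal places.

Heun: k1 = f(x_n, p_n); k2 = f(x_n + h, p_n + h·k1); p_{n+1} = p_n + (h/2)·(k1 + k2).
x=1.000000, p=0.300000:
  k1 = f(1.000000, 0.300000) = 0.898300
  k2 = f(1.120000, 0.407796) = 0.932084
  p ← 0.300000 + (0.12/2)·(0.898300 + 0.932084) = 0.409823
x=1.120000, p=0.409823:
  k1 = f(1.120000, 0.409823) = 0.930211
  k2 = f(1.240000, 0.521448) = 0.932744
  p ← 0.409823 + (0.12/2)·(0.930211 + 0.932744) = 0.521600
p(1.24) ≈ 0.5216

0.5216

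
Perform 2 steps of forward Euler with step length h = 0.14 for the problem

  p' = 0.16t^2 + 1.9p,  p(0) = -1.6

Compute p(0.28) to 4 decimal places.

Euler: p_{n+1} = p_n + h·f(t_n, p_n).
t=0.000000, p=-1.600000: f=-3.040000 → p ← -1.600000 + 0.14·(-3.040000) = -2.025600
t=0.140000, p=-2.025600: f=-3.845504 → p ← -2.025600 + 0.14·(-3.845504) = -2.563971
p(0.28) ≈ -2.5640

-2.5640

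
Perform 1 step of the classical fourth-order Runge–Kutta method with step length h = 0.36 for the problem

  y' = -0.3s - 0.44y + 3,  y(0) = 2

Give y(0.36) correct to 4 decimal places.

RK4: k1 = f(s_n, y_n); k2 = f(s_n + h/2, y_n + (h/2)·k1); k3 = f(s_n + h/2, y_n + (h/2)·k2); k4 = f(s_n + h, y_n + h·k3); y_{n+1} = y_n + (h/6)·(k1 + 2k2 + 2k3 + k4).
s=0.000000, y=2.000000:
  k1 = f(0.000000, 2.000000) = 2.120000
  k2 = f(0.180000, 2.381600) = 1.898096
  k3 = f(0.180000, 2.341657) = 1.915671
  k4 = f(0.360000, 2.689641) = 1.708558
  y ← 2.000000 + (0.36/6)·(k1 + 2k2 + 2k3 + k4) = 2.687365
y(0.36) ≈ 2.6874

2.6874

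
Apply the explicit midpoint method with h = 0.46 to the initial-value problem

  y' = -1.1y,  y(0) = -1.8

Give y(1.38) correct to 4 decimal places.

Midpoint: k1 = f(t_n, y_n); k2 = f(t_n + h/2, y_n + (h/2)·k1); y_{n+1} = y_n + h·k2.
t=0.000000, y=-1.800000:
  k1 = f(0.000000, -1.800000) = 1.980000
  k2 = f(0.230000, -1.344600) = 1.479060
  y ← -1.800000 + 0.46·1.479060 = -1.119632
t=0.460000, y=-1.119632:
  k1 = f(0.460000, -1.119632) = 1.231596
  k2 = f(0.690000, -0.836365) = 0.920002
  y ← -1.119632 + 0.46·0.920002 = -0.696432
t=0.920000, y=-0.696432:
  k1 = f(0.920000, -0.696432) = 0.766075
  k2 = f(1.150000, -0.520234) = 0.572258
  y ← -0.696432 + 0.46·0.572258 = -0.433193
y(1.38) ≈ -0.4332

-0.4332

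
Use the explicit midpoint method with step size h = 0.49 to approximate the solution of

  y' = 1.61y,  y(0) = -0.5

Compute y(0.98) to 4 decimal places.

Midpoint: k1 = f(x_n, y_n); k2 = f(x_n + h/2, y_n + (h/2)·k1); y_{n+1} = y_n + h·k2.
x=0.000000, y=-0.500000:
  k1 = f(0.000000, -0.500000) = -0.805000
  k2 = f(0.245000, -0.697225) = -1.122532
  y ← -0.500000 + 0.49·(-1.122532) = -1.050041
x=0.490000, y=-1.050041:
  k1 = f(0.490000, -1.050041) = -1.690566
  k2 = f(0.735000, -1.464229) = -2.357409
  y ← -1.050041 + 0.49·(-2.357409) = -2.205171
y(0.98) ≈ -2.2052

-2.2052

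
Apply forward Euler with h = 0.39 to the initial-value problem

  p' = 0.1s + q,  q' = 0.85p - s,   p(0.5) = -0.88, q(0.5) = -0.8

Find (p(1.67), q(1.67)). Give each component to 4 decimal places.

Euler on (p,q): p_{n+1} = p_n + h·p', q_{n+1} = q_n + h·q'.
0.500000: (-0.880000, -0.800000); f=(-0.750000, -1.248000) → (-1.172500, -1.286720)
0.890000: (-1.172500, -1.286720); f=(-1.197720, -1.886625) → (-1.639611, -2.022504)
1.280000: (-1.639611, -2.022504); f=(-1.894504, -2.673669) → (-2.378467, -3.065235)
(p(1.67), q(1.67)) ≈ (-2.3785, -3.0652)

-2.3785, -3.0652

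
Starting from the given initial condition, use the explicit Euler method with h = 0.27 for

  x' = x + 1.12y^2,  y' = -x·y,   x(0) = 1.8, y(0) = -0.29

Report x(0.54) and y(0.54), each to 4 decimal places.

Euler on (x,y): x_{n+1} = x_n + h·x', y_{n+1} = y_n + h·y'.
0.000000: (1.800000, -0.290000); f=(1.894192, 0.522000) → (2.311432, -0.149060)
0.270000: (2.311432, -0.149060); f=(2.336317, 0.344542) → (2.942237, -0.056034)
(x(0.54), y(0.54)) ≈ (2.9422, -0.0560)

2.9422, -0.0560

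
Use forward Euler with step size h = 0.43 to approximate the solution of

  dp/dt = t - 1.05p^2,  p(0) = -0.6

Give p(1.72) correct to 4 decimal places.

Euler: p_{n+1} = p_n + h·f(t_n, p_n).
t=0.000000, p=-0.600000: f=-0.378000 → p ← -0.600000 + 0.43·(-0.378000) = -0.762540
t=0.430000, p=-0.762540: f=-0.180541 → p ← -0.762540 + 0.43·(-0.180541) = -0.840172
t=0.860000, p=-0.840172: f=0.118816 → p ← -0.840172 + 0.43·0.118816 = -0.789082
t=1.290000, p=-0.789082: f=0.636218 → p ← -0.789082 + 0.43·0.636218 = -0.515508
p(1.72) ≈ -0.5155

-0.5155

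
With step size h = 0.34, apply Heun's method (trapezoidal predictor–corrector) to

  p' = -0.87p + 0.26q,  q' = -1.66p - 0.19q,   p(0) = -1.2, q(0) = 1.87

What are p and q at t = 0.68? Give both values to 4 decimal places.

-0.3654, 2.4026

Heun on (p,q): k1 = f(t_n, state_n); k2 = f(t_n + h, state_n + h·k1); state_{n+1} = state_n + (h/2)·(k1 + k2).
0.000000: (-1.200000, 1.870000)
  k1 = (1.530200, 1.636700)
  predictor → (-0.679732, 2.426478)
  k2 = (1.222251, 0.667324)
  → (-0.732083, 2.261684)
0.340000: (-0.732083, 2.261684)
  k1 = (1.224950, 0.785538)
  predictor → (-0.315600, 2.528767)
  k2 = (0.932052, 0.043431)
  → (-0.365393, 2.402609)
(p(0.68), q(0.68)) ≈ (-0.3654, 2.4026)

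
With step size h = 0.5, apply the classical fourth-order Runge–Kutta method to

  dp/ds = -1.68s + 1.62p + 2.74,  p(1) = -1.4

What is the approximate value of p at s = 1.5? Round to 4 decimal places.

-2.6062

RK4: k1 = f(s_n, p_n); k2 = f(s_n + h/2, p_n + (h/2)·k1); k3 = f(s_n + h/2, p_n + (h/2)·k2); k4 = f(s_n + h, p_n + h·k3); p_{n+1} = p_n + (h/6)·(k1 + 2k2 + 2k3 + k4).
s=1.000000, p=-1.400000:
  k1 = f(1.000000, -1.400000) = -1.208000
  k2 = f(1.250000, -1.702000) = -2.117240
  k3 = f(1.250000, -1.929310) = -2.485482
  k4 = f(1.500000, -2.642741) = -4.061241
  p ← -1.400000 + (0.5/6)·(k1 + 2k2 + 2k3 + k4) = -2.606224
p(1.5) ≈ -2.6062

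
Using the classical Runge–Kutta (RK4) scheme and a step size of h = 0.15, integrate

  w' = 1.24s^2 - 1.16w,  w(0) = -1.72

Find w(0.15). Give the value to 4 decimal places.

-1.4440

RK4: k1 = f(s_n, w_n); k2 = f(s_n + h/2, w_n + (h/2)·k1); k3 = f(s_n + h/2, w_n + (h/2)·k2); k4 = f(s_n + h, w_n + h·k3); w_{n+1} = w_n + (h/6)·(k1 + 2k2 + 2k3 + k4).
s=0.000000, w=-1.720000:
  k1 = f(0.000000, -1.720000) = 1.995200
  k2 = f(0.075000, -1.570360) = 1.828593
  k3 = f(0.075000, -1.582856) = 1.843087
  k4 = f(0.150000, -1.443537) = 1.702403
  w ← -1.720000 + (0.15/6)·(k1 + 2k2 + 2k3 + k4) = -1.443976
w(0.15) ≈ -1.4440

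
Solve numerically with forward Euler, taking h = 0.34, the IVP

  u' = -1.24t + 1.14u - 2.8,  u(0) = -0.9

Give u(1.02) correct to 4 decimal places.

-6.9962

Euler: u_{n+1} = u_n + h·f(t_n, u_n).
t=0.000000, u=-0.900000: f=-3.826000 → u ← -0.900000 + 0.34·(-3.826000) = -2.200840
t=0.340000, u=-2.200840: f=-5.730558 → u ← -2.200840 + 0.34·(-5.730558) = -4.149230
t=0.680000, u=-4.149230: f=-8.373322 → u ← -4.149230 + 0.34·(-8.373322) = -6.996159
u(1.02) ≈ -6.9962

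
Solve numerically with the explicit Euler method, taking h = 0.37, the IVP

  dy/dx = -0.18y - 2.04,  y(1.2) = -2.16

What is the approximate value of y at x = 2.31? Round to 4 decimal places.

-3.8735

Euler: y_{n+1} = y_n + h·f(x_n, y_n).
x=1.200000, y=-2.160000: f=-1.651200 → y ← -2.160000 + 0.37·(-1.651200) = -2.770944
x=1.570000, y=-2.770944: f=-1.541230 → y ← -2.770944 + 0.37·(-1.541230) = -3.341199
x=1.940000, y=-3.341199: f=-1.438584 → y ← -3.341199 + 0.37·(-1.438584) = -3.873475
y(2.31) ≈ -3.8735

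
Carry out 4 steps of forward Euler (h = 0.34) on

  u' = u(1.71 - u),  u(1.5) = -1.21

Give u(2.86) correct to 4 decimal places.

-176.1572

Euler: u_{n+1} = u_n + h·f(x_n, u_n).
x=1.500000, u=-1.210000: f=-3.533200 → u ← -1.210000 + 0.34·(-3.533200) = -2.411288
x=1.840000, u=-2.411288: f=-9.937612 → u ← -2.411288 + 0.34·(-9.937612) = -5.790076
x=2.180000, u=-5.790076: f=-43.426012 → u ← -5.790076 + 0.34·(-43.426012) = -20.554920
x=2.520000, u=-20.554920: f=-457.653667 → u ← -20.554920 + 0.34·(-457.653667) = -176.157167
u(2.86) ≈ -176.1572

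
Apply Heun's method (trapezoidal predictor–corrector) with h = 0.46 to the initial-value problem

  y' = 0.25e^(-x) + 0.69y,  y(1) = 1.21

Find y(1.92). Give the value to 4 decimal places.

Heun: k1 = f(x_n, y_n); k2 = f(x_n + h, y_n + h·k1); y_{n+1} = y_n + (h/2)·(k1 + k2).
x=1.000000, y=1.210000:
  k1 = f(1.000000, 1.210000) = 0.926870
  k2 = f(1.460000, 1.636360) = 1.187148
  y ← 1.210000 + (0.46/2)·(0.926870 + 1.187148) = 1.696224
x=1.460000, y=1.696224:
  k1 = f(1.460000, 1.696224) = 1.228454
  k2 = f(1.920000, 2.261313) = 1.596957
  y ← 1.696224 + (0.46/2)·(1.228454 + 1.596957) = 2.346069
y(1.92) ≈ 2.3461

2.3461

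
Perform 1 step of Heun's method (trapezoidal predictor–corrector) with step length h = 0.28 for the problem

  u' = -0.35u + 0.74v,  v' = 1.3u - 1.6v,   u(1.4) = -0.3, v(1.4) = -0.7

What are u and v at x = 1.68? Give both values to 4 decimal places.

-0.3888, -0.5624

Heun on (u,v): k1 = f(x_n, state_n); k2 = f(x_n + h, state_n + h·k1); state_{n+1} = state_n + (h/2)·(k1 + k2).
1.400000: (-0.300000, -0.700000)
  k1 = (-0.413000, 0.730000)
  predictor → (-0.415640, -0.495600)
  k2 = (-0.221270, 0.252628)
  → (-0.388798, -0.562432)
(u(1.68), v(1.68)) ≈ (-0.3888, -0.5624)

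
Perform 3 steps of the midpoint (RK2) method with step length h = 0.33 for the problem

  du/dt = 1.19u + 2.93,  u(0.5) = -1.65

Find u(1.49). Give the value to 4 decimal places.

Midpoint: k1 = f(t_n, u_n); k2 = f(t_n + h/2, u_n + (h/2)·k1); u_{n+1} = u_n + h·k2.
t=0.500000, u=-1.650000:
  k1 = f(0.500000, -1.650000) = 0.966500
  k2 = f(0.665000, -1.490527) = 1.156272
  u ← -1.650000 + 0.33·1.156272 = -1.268430
t=0.830000, u=-1.268430:
  k1 = f(0.830000, -1.268430) = 1.420568
  k2 = f(0.995000, -1.034036) = 1.699497
  u ← -1.268430 + 0.33·1.699497 = -0.707596
t=1.160000, u=-0.707596:
  k1 = f(1.160000, -0.707596) = 2.087960
  k2 = f(1.325000, -0.363083) = 2.497932
  u ← -0.707596 + 0.33·2.497932 = 0.116721
u(1.49) ≈ 0.1167

0.1167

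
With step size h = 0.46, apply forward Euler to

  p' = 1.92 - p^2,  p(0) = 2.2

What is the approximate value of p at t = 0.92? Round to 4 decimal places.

1.4023

Euler: p_{n+1} = p_n + h·f(t_n, p_n).
t=0.000000, p=2.200000: f=-2.920000 → p ← 2.200000 + 0.46·(-2.920000) = 0.856800
t=0.460000, p=0.856800: f=1.185894 → p ← 0.856800 + 0.46·1.185894 = 1.402311
p(0.92) ≈ 1.4023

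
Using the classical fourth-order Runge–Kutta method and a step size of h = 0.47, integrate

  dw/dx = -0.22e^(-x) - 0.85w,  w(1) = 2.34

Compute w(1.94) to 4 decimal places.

RK4: k1 = f(x_n, w_n); k2 = f(x_n + h/2, w_n + (h/2)·k1); k3 = f(x_n + h/2, w_n + (h/2)·k2); k4 = f(x_n + h, w_n + h·k3); w_{n+1} = w_n + (h/6)·(k1 + 2k2 + 2k3 + k4).
x=1.000000, w=2.340000:
  k1 = f(1.000000, 2.340000) = -2.069933
  k2 = f(1.235000, 1.853566) = -1.639514
  k3 = f(1.235000, 1.954714) = -1.725491
  k4 = f(1.470000, 1.529019) = -1.350250
  w ← 2.340000 + (0.47/6)·(k1 + 2k2 + 2k3 + k4) = 1.544901
x=1.470000, w=1.544901:
  k1 = f(1.470000, 1.544901) = -1.363750
  k2 = f(1.705000, 1.224420) = -1.080747
  k3 = f(1.705000, 1.290926) = -1.137277
  k4 = f(1.940000, 1.010381) = -0.890439
  w ← 1.544901 + (0.47/6)·(k1 + 2k2 + 2k3 + k4) = 1.020833
w(1.94) ≈ 1.0208

1.0208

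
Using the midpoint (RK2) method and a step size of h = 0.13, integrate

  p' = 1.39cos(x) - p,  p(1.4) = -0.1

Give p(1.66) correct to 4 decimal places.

Midpoint: k1 = f(x_n, p_n); k2 = f(x_n + h/2, p_n + (h/2)·k1); p_{n+1} = p_n + h·k2.
x=1.400000, p=-0.100000:
  k1 = f(1.400000, -0.100000) = 0.336254
  k2 = f(1.465000, -0.078143) = 0.224926
  p ← -0.100000 + 0.13·0.224926 = -0.070760
x=1.530000, p=-0.070760:
  k1 = f(1.530000, -0.070760) = 0.127451
  k2 = f(1.595000, -0.062475) = 0.028835
  p ← -0.070760 + 0.13·0.028835 = -0.067011
p(1.66) ≈ -0.0670

-0.0670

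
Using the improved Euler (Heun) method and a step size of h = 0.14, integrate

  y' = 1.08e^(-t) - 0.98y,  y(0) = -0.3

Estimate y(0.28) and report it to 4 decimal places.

Heun: k1 = f(t_n, y_n); k2 = f(t_n + h, y_n + h·k1); y_{n+1} = y_n + (h/2)·(k1 + k2).
t=0.000000, y=-0.300000:
  k1 = f(0.000000, -0.300000) = 1.374000
  k2 = f(0.140000, -0.107640) = 1.044394
  y ← -0.300000 + (0.14/2)·(1.374000 + 1.044394) = -0.130712
t=0.140000, y=-0.130712:
  k1 = f(0.140000, -0.130712) = 1.067005
  k2 = f(0.280000, 0.018668) = 0.797952
  y ← -0.130712 + (0.14/2)·(1.067005 + 0.797952) = -0.000165
y(0.28) ≈ -0.0002

-0.0002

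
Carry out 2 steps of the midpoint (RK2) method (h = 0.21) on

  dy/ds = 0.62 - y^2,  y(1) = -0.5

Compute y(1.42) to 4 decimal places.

-0.3126

Midpoint: k1 = f(s_n, y_n); k2 = f(s_n + h/2, y_n + (h/2)·k1); y_{n+1} = y_n + h·k2.
s=1.000000, y=-0.500000:
  k1 = f(1.000000, -0.500000) = 0.370000
  k2 = f(1.105000, -0.461150) = 0.407341
  y ← -0.500000 + 0.21·0.407341 = -0.414458
s=1.210000, y=-0.414458:
  k1 = f(1.210000, -0.414458) = 0.448224
  k2 = f(1.315000, -0.367395) = 0.485021
  y ← -0.414458 + 0.21·0.485021 = -0.312604
y(1.42) ≈ -0.3126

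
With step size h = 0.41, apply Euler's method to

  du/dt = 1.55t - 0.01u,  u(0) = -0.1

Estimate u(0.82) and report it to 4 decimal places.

Euler: u_{n+1} = u_n + h·f(t_n, u_n).
t=0.000000, u=-0.100000: f=0.001000 → u ← -0.100000 + 0.41·0.001000 = -0.099590
t=0.410000, u=-0.099590: f=0.636496 → u ← -0.099590 + 0.41·0.636496 = 0.161373
u(0.82) ≈ 0.1614

0.1614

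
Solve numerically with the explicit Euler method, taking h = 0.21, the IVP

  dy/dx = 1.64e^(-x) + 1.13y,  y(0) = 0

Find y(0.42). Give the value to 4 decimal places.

Euler: y_{n+1} = y_n + h·f(x_n, y_n).
x=0.000000, y=0.000000: f=1.640000 → y ← 0.000000 + 0.21·1.640000 = 0.344400
x=0.210000, y=0.344400: f=1.718530 → y ← 0.344400 + 0.21·1.718530 = 0.705291
y(0.42) ≈ 0.7053

0.7053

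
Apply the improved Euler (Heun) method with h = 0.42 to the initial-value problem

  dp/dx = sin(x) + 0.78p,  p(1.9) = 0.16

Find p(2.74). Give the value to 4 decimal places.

1.1683

Heun: k1 = f(x_n, p_n); k2 = f(x_n + h, p_n + h·k1); p_{n+1} = p_n + (h/2)·(k1 + k2).
x=1.900000, p=0.160000:
  k1 = f(1.900000, 0.160000) = 1.071100
  k2 = f(2.320000, 0.609862) = 1.207924
  p ← 0.160000 + (0.42/2)·(1.071100 + 1.207924) = 0.638595
x=2.320000, p=0.638595:
  k1 = f(2.320000, 0.638595) = 1.230336
  k2 = f(2.740000, 1.155336) = 1.292047
  p ← 0.638595 + (0.42/2)·(1.230336 + 1.292047) = 1.168295
p(2.74) ≈ 1.1683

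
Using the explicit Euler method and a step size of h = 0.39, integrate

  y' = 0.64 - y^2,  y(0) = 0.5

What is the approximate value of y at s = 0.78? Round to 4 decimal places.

Euler: y_{n+1} = y_n + h·f(s_n, y_n).
s=0.000000, y=0.500000: f=0.390000 → y ← 0.500000 + 0.39·0.390000 = 0.652100
s=0.390000, y=0.652100: f=0.214766 → y ← 0.652100 + 0.39·0.214766 = 0.735859
y(0.78) ≈ 0.7359

0.7359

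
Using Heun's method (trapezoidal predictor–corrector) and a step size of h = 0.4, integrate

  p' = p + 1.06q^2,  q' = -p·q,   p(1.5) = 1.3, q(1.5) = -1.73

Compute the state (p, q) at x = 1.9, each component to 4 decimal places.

2.9585, -0.7672

Heun on (p,q): k1 = f(x_n, state_n); k2 = f(x_n + h, state_n + h·k1); state_{n+1} = state_n + (h/2)·(k1 + k2).
1.500000: (1.300000, -1.730000)
  k1 = (4.472474, 2.249000)
  predictor → (3.088990, -0.830400)
  k2 = (3.819928, 2.565097)
  → (2.958480, -0.767181)
(p(1.9), q(1.9)) ≈ (2.9585, -0.7672)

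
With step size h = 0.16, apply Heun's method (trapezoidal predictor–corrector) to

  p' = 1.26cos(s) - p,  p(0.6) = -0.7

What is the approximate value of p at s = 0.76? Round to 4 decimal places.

-0.4540

Heun: k1 = f(s_n, p_n); k2 = f(s_n + h, p_n + h·k1); p_{n+1} = p_n + (h/2)·(k1 + k2).
s=0.600000, p=-0.700000:
  k1 = f(0.600000, -0.700000) = 1.739923
  k2 = f(0.760000, -0.421612) = 1.334906
  p ← -0.700000 + (0.16/2)·(1.739923 + 1.334906) = -0.454014
p(0.76) ≈ -0.4540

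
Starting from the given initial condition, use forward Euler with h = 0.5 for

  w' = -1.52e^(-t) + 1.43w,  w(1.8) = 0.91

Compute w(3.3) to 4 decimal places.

4.0438

Euler: w_{n+1} = w_n + h·f(t_n, w_n).
t=1.800000, w=0.910000: f=1.050046 → w ← 0.910000 + 0.5·1.050046 = 1.435023
t=2.300000, w=1.435023: f=1.899689 → w ← 1.435023 + 0.5·1.899689 = 2.384867
t=2.800000, w=2.384867: f=3.317929 → w ← 2.384867 + 0.5·3.317929 = 4.043832
w(3.3) ≈ 4.0438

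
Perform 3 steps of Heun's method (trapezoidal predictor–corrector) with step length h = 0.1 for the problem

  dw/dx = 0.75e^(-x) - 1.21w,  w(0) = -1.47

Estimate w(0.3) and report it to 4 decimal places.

Heun: k1 = f(x_n, w_n); k2 = f(x_n + h, w_n + h·k1); w_{n+1} = w_n + (h/2)·(k1 + k2).
x=0.000000, w=-1.470000:
  k1 = f(0.000000, -1.470000) = 2.528700
  k2 = f(0.100000, -1.217130) = 2.151355
  w ← -1.470000 + (0.1/2)·(2.528700 + 2.151355) = -1.235997
x=0.100000, w=-1.235997:
  k1 = f(0.100000, -1.235997) = 2.174185
  k2 = f(0.200000, -1.018579) = 1.846528
  w ← -1.235997 + (0.1/2)·(2.174185 + 1.846528) = -1.034962
x=0.200000, w=-1.034962:
  k1 = f(0.200000, -1.034962) = 1.866352
  k2 = f(0.300000, -0.848326) = 1.582089
  w ← -1.034962 + (0.1/2)·(1.866352 + 1.582089) = -0.862540
w(0.3) ≈ -0.8625

-0.8625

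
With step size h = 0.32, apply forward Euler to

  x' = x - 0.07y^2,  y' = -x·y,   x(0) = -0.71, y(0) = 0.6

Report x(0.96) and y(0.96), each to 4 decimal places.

Euler on (x,y): x_{n+1} = x_n + h·x', y_{n+1} = y_n + h·y'.
0.000000: (-0.710000, 0.600000); f=(-0.735200, 0.426000) → (-0.945264, 0.736320)
0.320000: (-0.945264, 0.736320); f=(-0.983216, 0.696017) → (-1.259893, 0.959045)
0.640000: (-1.259893, 0.959045); f=(-1.324277, 1.208295) → (-1.683662, 1.345700)
(x(0.96), y(0.96)) ≈ (-1.6837, 1.3457)

-1.6837, 1.3457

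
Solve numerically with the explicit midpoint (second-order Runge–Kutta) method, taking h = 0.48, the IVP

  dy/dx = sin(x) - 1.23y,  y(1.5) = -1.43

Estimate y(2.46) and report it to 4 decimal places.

-0.0414

Midpoint: k1 = f(x_n, y_n); k2 = f(x_n + h/2, y_n + (h/2)·k1); y_{n+1} = y_n + h·k2.
x=1.500000, y=-1.430000:
  k1 = f(1.500000, -1.430000) = 2.756395
  k2 = f(1.740000, -0.768465) = 1.930931
  y ← -1.430000 + 0.48·1.930931 = -0.503153
x=1.980000, y=-0.503153:
  k1 = f(1.980000, -0.503153) = 1.536316
  k2 = f(2.220000, -0.134437) = 0.961923
  y ← -0.503153 + 0.48·0.961923 = -0.041430
y(2.46) ≈ -0.0414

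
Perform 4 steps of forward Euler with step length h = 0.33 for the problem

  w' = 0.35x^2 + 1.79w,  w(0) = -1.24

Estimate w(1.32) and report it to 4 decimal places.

-7.7141

Euler: w_{n+1} = w_n + h·f(x_n, w_n).
x=0.000000, w=-1.240000: f=-2.219600 → w ← -1.240000 + 0.33·(-2.219600) = -1.972468
x=0.330000, w=-1.972468: f=-3.492603 → w ← -1.972468 + 0.33·(-3.492603) = -3.125027
x=0.660000, w=-3.125027: f=-5.441338 → w ← -3.125027 + 0.33·(-5.441338) = -4.920668
x=0.990000, w=-4.920668: f=-8.464962 → w ← -4.920668 + 0.33·(-8.464962) = -7.714106
w(1.32) ≈ -7.7141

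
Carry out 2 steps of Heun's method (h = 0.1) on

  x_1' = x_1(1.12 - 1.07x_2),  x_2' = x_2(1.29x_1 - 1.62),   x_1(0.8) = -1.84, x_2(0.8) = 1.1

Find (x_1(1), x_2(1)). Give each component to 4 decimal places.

-1.9644, 0.5059

Heun on (x_1,x_2): k1 = f(x_n, state_n); k2 = f(x_n + h, state_n + h·k1); state_{n+1} = state_n + (h/2)·(k1 + k2).
0.800000: (-1.840000, 1.100000)
  k1 = (0.104880, -4.392960)
  predictor → (-1.829512, 0.660704)
  k2 = (-0.755674, -2.629648)
  → (-1.872540, 0.748870)
0.900000: (-1.872540, 0.748870)
  k1 = (-0.596796, -3.022120)
  predictor → (-1.932219, 0.446658)
  k2 = (-1.240632, -1.836907)
  → (-1.964411, 0.505918)
(x_1(1), x_2(1)) ≈ (-1.9644, 0.5059)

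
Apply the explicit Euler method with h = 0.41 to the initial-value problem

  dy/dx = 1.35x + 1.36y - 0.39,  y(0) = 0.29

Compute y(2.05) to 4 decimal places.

4.2433

Euler: y_{n+1} = y_n + h·f(x_n, y_n).
x=0.000000, y=0.290000: f=0.004400 → y ← 0.290000 + 0.41·0.004400 = 0.291804
x=0.410000, y=0.291804: f=0.560353 → y ← 0.291804 + 0.41·0.560353 = 0.521549
x=0.820000, y=0.521549: f=1.426307 → y ← 0.521549 + 0.41·1.426307 = 1.106335
x=1.230000, y=1.106335: f=2.775115 → y ← 1.106335 + 0.41·2.775115 = 2.244132
x=1.640000, y=2.244132: f=4.876019 → y ← 2.244132 + 0.41·4.876019 = 4.243300
y(2.05) ≈ 4.2433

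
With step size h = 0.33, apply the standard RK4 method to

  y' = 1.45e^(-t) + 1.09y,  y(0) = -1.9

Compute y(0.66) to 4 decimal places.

-2.8349

RK4: k1 = f(t_n, y_n); k2 = f(t_n + h/2, y_n + (h/2)·k1); k3 = f(t_n + h/2, y_n + (h/2)·k2); k4 = f(t_n + h, y_n + h·k3); y_{n+1} = y_n + (h/6)·(k1 + 2k2 + 2k3 + k4).
t=0.000000, y=-1.900000:
  k1 = f(0.000000, -1.900000) = -0.621000
  k2 = f(0.165000, -2.002465) = -0.953241
  k3 = f(0.165000, -2.057285) = -1.012995
  k4 = f(0.330000, -2.234288) = -1.392935
  y ← -1.900000 + (0.33/6)·(k1 + 2k2 + 2k3 + k4) = -2.227052
t=0.330000, y=-2.227052:
  k1 = f(0.330000, -2.227052) = -1.385048
  k2 = f(0.495000, -2.455585) = -1.792710
  k3 = f(0.495000, -2.522849) = -1.866028
  k4 = f(0.660000, -2.842842) = -2.349263
  y ← -2.227052 + (0.33/6)·(k1 + 2k2 + 2k3 + k4) = -2.834901
y(0.66) ≈ -2.8349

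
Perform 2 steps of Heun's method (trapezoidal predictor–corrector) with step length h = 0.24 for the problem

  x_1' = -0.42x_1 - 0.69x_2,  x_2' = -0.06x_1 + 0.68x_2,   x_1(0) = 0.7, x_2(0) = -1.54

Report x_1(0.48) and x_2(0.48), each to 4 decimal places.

Heun on (x_1,x_2): k1 = f(t_n, state_n); k2 = f(t_n + h, state_n + h·k1); state_{n+1} = state_n + (h/2)·(k1 + k2).
0.000000: (0.700000, -1.540000)
  k1 = (0.768600, -1.089200)
  predictor → (0.884464, -1.801408)
  k2 = (0.871497, -1.278025)
  → (0.896812, -1.824067)
0.240000: (0.896812, -1.824067)
  k1 = (0.881945, -1.294174)
  predictor → (1.108478, -2.134669)
  k2 = (1.007361, -1.518084)
  → (1.123528, -2.161538)
(x_1(0.48), x_2(0.48)) ≈ (1.1235, -2.1615)

1.1235, -2.1615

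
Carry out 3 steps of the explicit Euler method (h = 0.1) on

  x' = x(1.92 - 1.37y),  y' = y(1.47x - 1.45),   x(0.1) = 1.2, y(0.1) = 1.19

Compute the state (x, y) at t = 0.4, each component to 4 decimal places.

Euler on (x,y): x_{n+1} = x_n + h·x', y_{n+1} = y_n + h·y'.
0.100000: (1.200000, 1.190000); f=(0.347640, 0.373660) → (1.234764, 1.227366)
0.200000: (1.234764, 1.227366); f=(0.294502, 0.448115) → (1.264214, 1.272178)
0.300000: (1.264214, 1.272178); f=(0.223914, 0.519551) → (1.286606, 1.324133)
(x(0.4), y(0.4)) ≈ (1.2866, 1.3241)

1.2866, 1.3241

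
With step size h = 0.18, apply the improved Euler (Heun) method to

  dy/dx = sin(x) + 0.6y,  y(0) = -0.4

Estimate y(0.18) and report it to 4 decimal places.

-0.4294

Heun: k1 = f(x_n, y_n); k2 = f(x_n + h, y_n + h·k1); y_{n+1} = y_n + (h/2)·(k1 + k2).
x=0.000000, y=-0.400000:
  k1 = f(0.000000, -0.400000) = -0.240000
  k2 = f(0.180000, -0.443200) = -0.086890
  y ← -0.400000 + (0.18/2)·(-0.240000 + (-0.086890)) = -0.429420
y(0.18) ≈ -0.4294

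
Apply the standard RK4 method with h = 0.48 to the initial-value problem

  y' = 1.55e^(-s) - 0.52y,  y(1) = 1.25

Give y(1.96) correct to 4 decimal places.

RK4: k1 = f(s_n, y_n); k2 = f(s_n + h/2, y_n + (h/2)·k1); k3 = f(s_n + h/2, y_n + (h/2)·k2); k4 = f(s_n + h, y_n + h·k3); y_{n+1} = y_n + (h/6)·(k1 + 2k2 + 2k3 + k4).
s=1.000000, y=1.250000:
  k1 = f(1.000000, 1.250000) = -0.079787
  k2 = f(1.240000, 1.230851) = -0.191497
  k3 = f(1.240000, 1.204041) = -0.177556
  k4 = f(1.480000, 1.164773) = -0.252844
  y ← 1.250000 + (0.48/6)·(k1 + 2k2 + 2k3 + k4) = 1.164341
s=1.480000, y=1.164341:
  k1 = f(1.480000, 1.164341) = -0.252619
  k2 = f(1.720000, 1.103713) = -0.296378
  k3 = f(1.720000, 1.093210) = -0.290917
  k4 = f(1.960000, 1.024701) = -0.314514
  y ← 1.164341 + (0.48/6)·(k1 + 2k2 + 2k3 + k4) = 1.025003
y(1.96) ≈ 1.0250

1.0250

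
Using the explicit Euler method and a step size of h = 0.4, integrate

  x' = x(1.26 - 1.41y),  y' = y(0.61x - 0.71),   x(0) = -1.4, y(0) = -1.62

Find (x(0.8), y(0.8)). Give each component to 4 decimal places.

Euler on (x,y): x_{n+1} = x_n + h·x', y_{n+1} = y_n + h·y'.
0.000000: (-1.400000, -1.620000); f=(-4.961880, 2.533680) → (-3.384752, -0.606528)
0.400000: (-3.384752, -0.606528); f=(-7.159443, 1.682932) → (-6.248529, 0.066645)
(x(0.8), y(0.8)) ≈ (-6.2485, 0.0666)

-6.2485, 0.0666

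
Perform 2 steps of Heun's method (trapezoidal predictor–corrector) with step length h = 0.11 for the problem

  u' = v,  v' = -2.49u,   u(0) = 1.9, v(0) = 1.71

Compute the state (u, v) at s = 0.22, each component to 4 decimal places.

Heun on (u,v): k1 = f(s_n, state_n); k2 = f(s_n + h, state_n + h·k1); state_{n+1} = state_n + (h/2)·(k1 + k2).
0.000000: (1.900000, 1.710000)
  k1 = (1.710000, -4.731000)
  predictor → (2.088100, 1.189590)
  k2 = (1.189590, -5.199369)
  → (2.059477, 1.163830)
0.110000: (2.059477, 1.163830)
  k1 = (1.163830, -5.128099)
  predictor → (2.187499, 0.599739)
  k2 = (0.599739, -5.446872)
  → (2.156474, 0.582206)
(u(0.22), v(0.22)) ≈ (2.1565, 0.5822)

2.1565, 0.5822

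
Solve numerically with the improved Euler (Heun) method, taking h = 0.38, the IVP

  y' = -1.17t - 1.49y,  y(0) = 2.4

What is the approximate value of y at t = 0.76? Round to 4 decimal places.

Heun: k1 = f(t_n, y_n); k2 = f(t_n + h, y_n + h·k1); y_{n+1} = y_n + (h/2)·(k1 + k2).
t=0.000000, y=2.400000:
  k1 = f(0.000000, 2.400000) = -3.576000
  k2 = f(0.380000, 1.041120) = -1.995869
  y ← 2.400000 + (0.38/2)·(-3.576000 + (-1.995869)) = 1.341345
t=0.380000, y=1.341345:
  k1 = f(0.380000, 1.341345) = -2.443204
  k2 = f(0.760000, 0.412927) = -1.504462
  y ← 1.341345 + (0.38/2)·(-2.443204 + (-1.504462)) = 0.591288
y(0.76) ≈ 0.5913

0.5913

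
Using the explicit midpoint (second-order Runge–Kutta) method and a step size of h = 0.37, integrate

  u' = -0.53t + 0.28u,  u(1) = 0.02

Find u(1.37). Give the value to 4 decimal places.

-0.2204

Midpoint: k1 = f(t_n, u_n); k2 = f(t_n + h/2, u_n + (h/2)·k1); u_{n+1} = u_n + h·k2.
t=1.000000, u=0.020000:
  k1 = f(1.000000, 0.020000) = -0.524400
  k2 = f(1.185000, -0.077014) = -0.649614
  u ← 0.020000 + 0.37·(-0.649614) = -0.220357
u(1.37) ≈ -0.2204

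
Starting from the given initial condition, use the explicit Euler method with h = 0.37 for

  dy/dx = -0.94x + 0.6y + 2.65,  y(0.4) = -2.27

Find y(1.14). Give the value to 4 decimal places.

-1.6489

Euler: y_{n+1} = y_n + h·f(x_n, y_n).
x=0.400000, y=-2.270000: f=0.912000 → y ← -2.270000 + 0.37·0.912000 = -1.932560
x=0.770000, y=-1.932560: f=0.766664 → y ← -1.932560 + 0.37·0.766664 = -1.648894
y(1.14) ≈ -1.6489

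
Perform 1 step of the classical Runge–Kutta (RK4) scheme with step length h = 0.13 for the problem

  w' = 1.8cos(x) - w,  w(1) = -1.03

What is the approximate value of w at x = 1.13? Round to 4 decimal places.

-0.7985

RK4: k1 = f(x_n, w_n); k2 = f(x_n + h/2, w_n + (h/2)·k1); k3 = f(x_n + h/2, w_n + (h/2)·k2); k4 = f(x_n + h, w_n + h·k3); w_{n+1} = w_n + (h/6)·(k1 + 2k2 + 2k3 + k4).
x=1.000000, w=-1.030000:
  k1 = f(1.000000, -1.030000) = 2.002544
  k2 = f(1.065000, -0.899835) = 1.771942
  k3 = f(1.065000, -0.914824) = 1.786931
  k4 = f(1.130000, -0.797699) = 1.565687
  w ← -1.030000 + (0.13/6)·(k1 + 2k2 + 2k3 + k4) = -0.798470
w(1.13) ≈ -0.7985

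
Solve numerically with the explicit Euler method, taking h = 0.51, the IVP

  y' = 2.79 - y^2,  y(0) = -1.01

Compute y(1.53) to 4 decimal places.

1.8578

Euler: y_{n+1} = y_n + h·f(t_n, y_n).
t=0.000000, y=-1.010000: f=1.769900 → y ← -1.010000 + 0.51·1.769900 = -0.107351
t=0.510000, y=-0.107351: f=2.778476 → y ← -0.107351 + 0.51·2.778476 = 1.309672
t=1.020000, y=1.309672: f=1.074760 → y ← 1.309672 + 0.51·1.074760 = 1.857799
y(1.53) ≈ 1.8578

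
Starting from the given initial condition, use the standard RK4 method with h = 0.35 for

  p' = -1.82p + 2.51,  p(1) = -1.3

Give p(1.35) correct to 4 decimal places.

RK4: k1 = f(t_n, p_n); k2 = f(t_n + h/2, p_n + (h/2)·k1); k3 = f(t_n + h/2, p_n + (h/2)·k2); k4 = f(t_n + h, p_n + h·k3); p_{n+1} = p_n + (h/6)·(k1 + 2k2 + 2k3 + k4).
t=1.000000, p=-1.300000:
  k1 = f(1.000000, -1.300000) = 4.876000
  k2 = f(1.175000, -0.446700) = 3.322994
  k3 = f(1.175000, -0.718476) = 3.817626
  k4 = f(1.350000, 0.036169) = 2.444172
  p ← -1.300000 + (0.35/6)·(k1 + 2k2 + 2k3 + k4) = -0.039918
p(1.35) ≈ -0.0399

-0.0399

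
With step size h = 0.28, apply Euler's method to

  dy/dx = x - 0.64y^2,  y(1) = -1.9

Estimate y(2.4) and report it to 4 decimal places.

Euler: y_{n+1} = y_n + h·f(x_n, y_n).
x=1.000000, y=-1.900000: f=-1.310400 → y ← -1.900000 + 0.28·(-1.310400) = -2.266912
x=1.280000, y=-2.266912: f=-2.008890 → y ← -2.266912 + 0.28·(-2.008890) = -2.829401
x=1.560000, y=-2.829401: f=-3.563527 → y ← -2.829401 + 0.28·(-3.563527) = -3.827189
x=1.840000, y=-3.827189: f=-7.534318 → y ← -3.827189 + 0.28·(-7.534318) = -5.936798
x=2.120000, y=-5.936798: f=-20.437163 → y ← -5.936798 + 0.28·(-20.437163) = -11.659203
y(2.4) ≈ -11.6592

-11.6592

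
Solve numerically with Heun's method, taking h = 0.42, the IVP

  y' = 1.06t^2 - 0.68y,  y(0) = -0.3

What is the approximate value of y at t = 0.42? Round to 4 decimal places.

Heun: k1 = f(t_n, y_n); k2 = f(t_n + h, y_n + h·k1); y_{n+1} = y_n + (h/2)·(k1 + k2).
t=0.000000, y=-0.300000:
  k1 = f(0.000000, -0.300000) = 0.204000
  k2 = f(0.420000, -0.214320) = 0.332722
  y ← -0.300000 + (0.42/2)·(0.204000 + 0.332722) = -0.187288
y(0.42) ≈ -0.1873

-0.1873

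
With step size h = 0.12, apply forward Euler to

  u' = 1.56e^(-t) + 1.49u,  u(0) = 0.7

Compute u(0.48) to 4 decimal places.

2.1932

Euler: u_{n+1} = u_n + h·f(t_n, u_n).
t=0.000000, u=0.700000: f=2.603000 → u ← 0.700000 + 0.12·2.603000 = 1.012360
t=0.120000, u=1.012360: f=2.892012 → u ← 1.012360 + 0.12·2.892012 = 1.359401
t=0.240000, u=1.359401: f=3.252648 → u ← 1.359401 + 0.12·3.252648 = 1.749719
t=0.360000, u=1.749719: f=3.695457 → u ← 1.749719 + 0.12·3.695457 = 2.193174
u(0.48) ≈ 2.1932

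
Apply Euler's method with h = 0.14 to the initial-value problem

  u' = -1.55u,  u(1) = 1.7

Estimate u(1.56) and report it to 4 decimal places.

0.6390

Euler: u_{n+1} = u_n + h·f(t_n, u_n).
t=1.000000, u=1.700000: f=-2.635000 → u ← 1.700000 + 0.14·(-2.635000) = 1.331100
t=1.140000, u=1.331100: f=-2.063205 → u ← 1.331100 + 0.14·(-2.063205) = 1.042251
t=1.280000, u=1.042251: f=-1.615490 → u ← 1.042251 + 0.14·(-1.615490) = 0.816083
t=1.420000, u=0.816083: f=-1.264928 → u ← 0.816083 + 0.14·(-1.264928) = 0.638993
u(1.56) ≈ 0.6390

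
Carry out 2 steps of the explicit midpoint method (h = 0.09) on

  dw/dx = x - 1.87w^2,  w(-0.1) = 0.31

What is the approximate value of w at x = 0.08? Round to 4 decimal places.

0.2799

Midpoint: k1 = f(x_n, w_n); k2 = f(x_n + h/2, w_n + (h/2)·k1); w_{n+1} = w_n + h·k2.
x=-0.100000, w=0.310000:
  k1 = f(-0.100000, 0.310000) = -0.279707
  k2 = f(-0.055000, 0.297413) = -0.220410
  w ← 0.310000 + 0.09·(-0.220410) = 0.290163
x=-0.010000, w=0.290163:
  k1 = f(-0.010000, 0.290163) = -0.167444
  k2 = f(0.035000, 0.282628) = -0.114373
  w ← 0.290163 + 0.09·(-0.114373) = 0.279870
w(0.08) ≈ 0.2799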